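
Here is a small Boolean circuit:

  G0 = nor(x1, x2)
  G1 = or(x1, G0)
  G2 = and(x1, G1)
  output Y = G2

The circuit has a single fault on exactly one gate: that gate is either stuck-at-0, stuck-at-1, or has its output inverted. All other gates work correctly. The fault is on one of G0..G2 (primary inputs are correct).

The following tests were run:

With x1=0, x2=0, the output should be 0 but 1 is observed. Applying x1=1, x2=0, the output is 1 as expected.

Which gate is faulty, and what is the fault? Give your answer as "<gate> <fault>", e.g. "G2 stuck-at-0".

G2 stuck-at-1

Fault-free values for test 1 (x1=0, x2=0): G0=1, G1=1, G2=0, giving Y=0. Observed 1.
Test 1: faults giving observed 1 are {G2 stuck-at-1, G2 inverted output}.
Test 2 (x1=1, x2=0): fault-free G0=0, G1=1, G2=1 → 1; observed 1. Eliminates G2 inverted output.
Only G2 stuck-at-1 is consistent with every test.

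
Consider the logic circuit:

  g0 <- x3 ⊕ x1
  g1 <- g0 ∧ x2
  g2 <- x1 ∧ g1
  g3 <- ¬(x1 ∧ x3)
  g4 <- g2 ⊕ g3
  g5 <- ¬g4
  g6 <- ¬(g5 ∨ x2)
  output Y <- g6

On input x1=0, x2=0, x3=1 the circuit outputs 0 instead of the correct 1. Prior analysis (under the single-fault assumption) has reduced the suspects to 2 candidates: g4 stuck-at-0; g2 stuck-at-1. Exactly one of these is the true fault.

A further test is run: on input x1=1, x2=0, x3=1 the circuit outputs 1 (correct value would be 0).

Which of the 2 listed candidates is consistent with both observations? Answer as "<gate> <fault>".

g2 stuck-at-1

Evaluate each candidate on input x1=1, x2=0, x3=1:
  g4 stuck-at-0: g0=0, g1=0, g2=0, g3=0, g4=0 [stuck-at-0], g5=1, g6=0 → 0 — eliminated
  g2 stuck-at-1: g0=0, g1=0, g2=1 [stuck-at-1], g3=0, g4=1, g5=0, g6=1 → 1 — matches
Only g2 stuck-at-1 reproduces the observed 1.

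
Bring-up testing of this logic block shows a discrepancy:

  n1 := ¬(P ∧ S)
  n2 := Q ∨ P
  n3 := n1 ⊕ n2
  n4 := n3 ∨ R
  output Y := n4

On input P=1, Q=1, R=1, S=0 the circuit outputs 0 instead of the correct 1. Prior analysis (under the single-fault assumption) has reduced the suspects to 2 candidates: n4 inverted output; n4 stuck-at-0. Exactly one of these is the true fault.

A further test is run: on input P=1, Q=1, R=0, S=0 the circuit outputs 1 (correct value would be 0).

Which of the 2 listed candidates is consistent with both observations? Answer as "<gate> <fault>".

n4 inverted output

Evaluate each candidate on input P=1, Q=1, R=0, S=0:
  n4 inverted output: n1=1, n2=1, n3=0, n4=1 [inverted output] → 1 — matches
  n4 stuck-at-0: n1=1, n2=1, n3=0, n4=0 [stuck-at-0] → 0 — eliminated
Only n4 inverted output reproduces the observed 1.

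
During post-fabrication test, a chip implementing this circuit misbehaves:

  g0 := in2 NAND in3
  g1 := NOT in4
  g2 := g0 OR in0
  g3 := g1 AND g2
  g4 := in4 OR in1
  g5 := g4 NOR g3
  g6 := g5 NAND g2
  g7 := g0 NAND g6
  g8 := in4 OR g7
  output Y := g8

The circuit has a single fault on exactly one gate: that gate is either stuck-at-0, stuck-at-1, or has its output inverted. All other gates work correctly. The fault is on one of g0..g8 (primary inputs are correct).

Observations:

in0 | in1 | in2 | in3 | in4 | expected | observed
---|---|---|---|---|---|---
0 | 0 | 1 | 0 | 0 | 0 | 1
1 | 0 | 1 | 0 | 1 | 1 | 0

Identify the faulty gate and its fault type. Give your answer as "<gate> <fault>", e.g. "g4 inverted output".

Fault-free values for test 1 (in0=0, in1=0, in2=1, in3=0, in4=0): g0=1, g1=1, g2=1, g3=1, g4=0, g5=0, g6=1, g7=0, g8=0, giving Y=0. Observed 1.
Test 1: faults giving observed 1 are {g0 stuck-at-0, g0 inverted output, g1 stuck-at-0, g1 inverted output, g3 stuck-at-0, g3 inverted output, g5 stuck-at-1, g5 inverted output, g6 stuck-at-0, g6 inverted output, g7 stuck-at-1, g7 inverted output, g8 stuck-at-1, g8 inverted output}.
Test 2 (in0=1, in1=0, in2=1, in3=0, in4=1): fault-free g0=1, g1=0, g2=1, g3=0, g4=1, g5=0, g6=1, g7=0, g8=1 → 1; observed 0. Eliminates g0 stuck-at-0, g0 inverted output, g1 stuck-at-0, g1 inverted output, g3 stuck-at-0, g3 inverted output, g5 stuck-at-1, g5 inverted output, g6 stuck-at-0, g6 inverted output, g7 stuck-at-1, g7 inverted output, g8 stuck-at-1.
Only g8 inverted output is consistent with every test.

g8 inverted output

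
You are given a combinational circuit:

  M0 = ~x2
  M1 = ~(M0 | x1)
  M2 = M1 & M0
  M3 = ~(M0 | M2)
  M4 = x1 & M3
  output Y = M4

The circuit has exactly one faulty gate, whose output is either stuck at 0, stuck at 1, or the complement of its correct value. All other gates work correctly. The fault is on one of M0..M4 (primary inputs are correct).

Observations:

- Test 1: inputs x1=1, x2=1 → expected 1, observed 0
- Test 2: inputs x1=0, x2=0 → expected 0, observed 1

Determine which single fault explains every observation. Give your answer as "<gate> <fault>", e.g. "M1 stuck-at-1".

Fault-free values for test 1 (x1=1, x2=1): M0=0, M1=0, M2=0, M3=1, M4=1, giving Y=1. Observed 0.
Test 1: faults giving observed 0 are {M0 stuck-at-1, M0 inverted output, M2 stuck-at-1, M2 inverted output, M3 stuck-at-0, M3 inverted output, M4 stuck-at-0, M4 inverted output}.
Test 2 (x1=0, x2=0): fault-free M0=1, M1=0, M2=0, M3=0, M4=0 → 0; observed 1. Eliminates M0 stuck-at-1, M0 inverted output, M2 stuck-at-1, M2 inverted output, M3 stuck-at-0, M3 inverted output, M4 stuck-at-0.
Only M4 inverted output is consistent with every test.

M4 inverted output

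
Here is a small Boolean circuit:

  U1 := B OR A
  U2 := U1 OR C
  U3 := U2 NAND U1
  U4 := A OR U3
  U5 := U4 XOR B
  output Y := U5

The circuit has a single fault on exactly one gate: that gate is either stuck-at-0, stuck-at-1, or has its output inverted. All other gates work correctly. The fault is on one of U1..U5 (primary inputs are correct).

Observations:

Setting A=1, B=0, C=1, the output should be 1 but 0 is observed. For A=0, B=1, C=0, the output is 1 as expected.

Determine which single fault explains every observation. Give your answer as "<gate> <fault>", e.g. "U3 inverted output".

U4 stuck-at-0

Fault-free values for test 1 (A=1, B=0, C=1): U1=1, U2=1, U3=0, U4=1, U5=1, giving Y=1. Observed 0.
Test 1: faults giving observed 0 are {U4 stuck-at-0, U4 inverted output, U5 stuck-at-0, U5 inverted output}.
Test 2 (A=0, B=1, C=0): fault-free U1=1, U2=1, U3=0, U4=0, U5=1 → 1; observed 1. Eliminates U4 inverted output, U5 stuck-at-0, U5 inverted output.
Only U4 stuck-at-0 is consistent with every test.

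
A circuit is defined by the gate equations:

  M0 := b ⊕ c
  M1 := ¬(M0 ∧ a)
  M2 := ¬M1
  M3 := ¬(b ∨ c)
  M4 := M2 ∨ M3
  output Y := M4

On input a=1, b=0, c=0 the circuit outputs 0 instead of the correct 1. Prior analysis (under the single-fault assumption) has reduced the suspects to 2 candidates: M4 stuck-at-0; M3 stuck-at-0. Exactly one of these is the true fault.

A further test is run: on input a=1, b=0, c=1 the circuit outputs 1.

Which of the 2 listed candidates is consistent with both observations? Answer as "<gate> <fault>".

Evaluate each candidate on input a=1, b=0, c=1:
  M4 stuck-at-0: M0=1, M1=0, M2=1, M3=0, M4=0 [stuck-at-0] → 0 — eliminated
  M3 stuck-at-0: M0=1, M1=0, M2=1, M3=0 [stuck-at-0], M4=1 → 1 — matches
Only M3 stuck-at-0 reproduces the observed 1.

M3 stuck-at-0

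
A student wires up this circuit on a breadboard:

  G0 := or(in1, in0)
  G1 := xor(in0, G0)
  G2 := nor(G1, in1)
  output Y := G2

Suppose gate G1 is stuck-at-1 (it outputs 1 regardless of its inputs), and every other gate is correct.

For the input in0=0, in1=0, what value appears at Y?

0

Propagate with G1 forced: G0=0, G1=1 [stuck-at-1], G2=0.
So Y = 0. (Without the fault it would be 1.)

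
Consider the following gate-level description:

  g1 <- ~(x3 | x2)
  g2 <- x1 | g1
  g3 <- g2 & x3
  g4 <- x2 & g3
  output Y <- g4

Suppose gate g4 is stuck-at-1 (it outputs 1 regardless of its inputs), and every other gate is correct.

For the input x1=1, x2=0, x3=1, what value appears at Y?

1

Propagate with g4 forced: g1=0, g2=1, g3=1, g4=1 [stuck-at-1].
So Y = 1. (Without the fault it would be 0.)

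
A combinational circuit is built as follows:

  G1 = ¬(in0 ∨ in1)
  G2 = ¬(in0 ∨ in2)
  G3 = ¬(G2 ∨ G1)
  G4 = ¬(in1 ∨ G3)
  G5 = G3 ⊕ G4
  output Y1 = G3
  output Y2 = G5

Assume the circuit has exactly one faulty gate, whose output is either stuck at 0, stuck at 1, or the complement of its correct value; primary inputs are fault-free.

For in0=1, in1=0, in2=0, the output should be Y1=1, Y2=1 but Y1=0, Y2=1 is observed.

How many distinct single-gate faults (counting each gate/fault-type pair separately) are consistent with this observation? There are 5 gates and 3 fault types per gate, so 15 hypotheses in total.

Fault-free: G1=0, G2=0, G3=1, G4=0, G5=1 → Y1=1, Y2=1. Observed Y1=0, Y2=1.
  G1: stuck-at-1, inverted output ✓; others ✗
  G2: stuck-at-1, inverted output ✓; others ✗
  G3: stuck-at-0, inverted output ✓; others ✗
  G4: none of the 3 fault types match ✗
  G5: none of the 3 fault types match ✗
Consistent faults: {G1 stuck-at-1, G1 inverted output, G2 stuck-at-1, G2 inverted output, G3 stuck-at-0, G3 inverted output} — 6 in all.

6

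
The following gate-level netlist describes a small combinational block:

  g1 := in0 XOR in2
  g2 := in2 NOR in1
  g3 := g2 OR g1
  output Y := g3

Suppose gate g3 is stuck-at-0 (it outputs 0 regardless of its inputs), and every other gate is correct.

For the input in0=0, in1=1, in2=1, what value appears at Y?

0

Propagate with g3 forced: g1=1, g2=0, g3=0 [stuck-at-0].
So Y = 0. (Without the fault it would be 1.)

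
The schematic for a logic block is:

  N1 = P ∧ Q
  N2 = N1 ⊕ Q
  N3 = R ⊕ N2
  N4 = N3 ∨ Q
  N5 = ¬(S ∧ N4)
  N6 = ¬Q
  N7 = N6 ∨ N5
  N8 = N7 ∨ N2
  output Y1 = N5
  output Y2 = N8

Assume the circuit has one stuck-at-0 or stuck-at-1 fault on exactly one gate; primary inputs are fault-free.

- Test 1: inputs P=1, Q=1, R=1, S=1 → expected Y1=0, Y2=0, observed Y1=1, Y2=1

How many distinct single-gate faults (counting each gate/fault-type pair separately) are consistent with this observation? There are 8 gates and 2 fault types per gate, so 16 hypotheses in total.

2

Fault-free: N1=1, N2=0, N3=1, N4=1, N5=0, N6=0, N7=0, N8=0 → Y1=0, Y2=0. Observed Y1=1, Y2=1.
  N1: none of the 2 fault types match ✗
  N2: none of the 2 fault types match ✗
  N3: none of the 2 fault types match ✗
  N4: stuck-at-0 ✓; others ✗
  N5: stuck-at-1 ✓; others ✗
  N6: none of the 2 fault types match ✗
  N7: none of the 2 fault types match ✗
  N8: none of the 2 fault types match ✗
Consistent faults: {N4 stuck-at-0, N5 stuck-at-1} — 2 in all.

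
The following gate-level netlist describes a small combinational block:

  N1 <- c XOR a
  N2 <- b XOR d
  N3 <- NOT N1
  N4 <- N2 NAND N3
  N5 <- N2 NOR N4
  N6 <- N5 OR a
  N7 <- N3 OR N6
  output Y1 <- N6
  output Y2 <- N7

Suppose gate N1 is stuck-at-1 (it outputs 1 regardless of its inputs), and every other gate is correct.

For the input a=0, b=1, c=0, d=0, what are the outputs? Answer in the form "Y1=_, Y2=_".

Propagate with N1 forced: N1=1 [stuck-at-1], N2=1, N3=0, N4=1, N5=0, N6=0, N7=0.
So the outputs are Y1=0, Y2=0. (Without the fault they would be Y1=0, Y2=1.)

Y1=0, Y2=0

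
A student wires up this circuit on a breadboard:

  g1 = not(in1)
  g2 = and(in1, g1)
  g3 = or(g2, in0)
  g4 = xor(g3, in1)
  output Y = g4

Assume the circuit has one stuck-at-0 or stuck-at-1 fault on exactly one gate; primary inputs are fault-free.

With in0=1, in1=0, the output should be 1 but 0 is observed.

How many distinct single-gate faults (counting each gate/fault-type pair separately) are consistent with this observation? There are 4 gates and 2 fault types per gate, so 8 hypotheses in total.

Fault-free: g1=1, g2=0, g3=1, g4=1 → 1. Observed 0.
  g1 stuck-at-0: output 1 ✗
  g1 stuck-at-1: output 1 ✗
  g2 stuck-at-0: output 1 ✗
  g2 stuck-at-1: output 1 ✗
  g3 stuck-at-0: output 0 ✓
  g3 stuck-at-1: output 1 ✗
  g4 stuck-at-0: output 0 ✓
  g4 stuck-at-1: output 1 ✗
Consistent faults: {g3 stuck-at-0, g4 stuck-at-0} — 2 in all.

2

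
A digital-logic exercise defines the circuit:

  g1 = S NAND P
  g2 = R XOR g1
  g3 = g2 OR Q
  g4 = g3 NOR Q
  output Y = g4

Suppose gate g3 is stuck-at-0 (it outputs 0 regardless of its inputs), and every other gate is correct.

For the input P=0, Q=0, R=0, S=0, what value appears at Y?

1

Propagate with g3 forced: g1=1, g2=1, g3=0 [stuck-at-0], g4=1.
So Y = 1. (Without the fault it would be 0.)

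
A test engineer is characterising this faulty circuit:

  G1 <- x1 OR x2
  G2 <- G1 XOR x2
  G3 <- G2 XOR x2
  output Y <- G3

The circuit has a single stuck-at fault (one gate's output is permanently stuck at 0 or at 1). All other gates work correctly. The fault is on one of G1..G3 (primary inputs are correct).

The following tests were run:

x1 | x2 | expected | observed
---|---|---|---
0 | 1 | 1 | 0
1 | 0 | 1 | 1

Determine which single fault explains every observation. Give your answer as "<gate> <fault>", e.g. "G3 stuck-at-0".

G2 stuck-at-1

Fault-free values for test 1 (x1=0, x2=1): G1=1, G2=0, G3=1, giving Y=1. Observed 0.
Test 1: faults giving observed 0 are {G1 stuck-at-0, G2 stuck-at-1, G3 stuck-at-0}.
Test 2 (x1=1, x2=0): fault-free G1=1, G2=1, G3=1 → 1; observed 1. Eliminates G1 stuck-at-0, G3 stuck-at-0.
Only G2 stuck-at-1 is consistent with every test.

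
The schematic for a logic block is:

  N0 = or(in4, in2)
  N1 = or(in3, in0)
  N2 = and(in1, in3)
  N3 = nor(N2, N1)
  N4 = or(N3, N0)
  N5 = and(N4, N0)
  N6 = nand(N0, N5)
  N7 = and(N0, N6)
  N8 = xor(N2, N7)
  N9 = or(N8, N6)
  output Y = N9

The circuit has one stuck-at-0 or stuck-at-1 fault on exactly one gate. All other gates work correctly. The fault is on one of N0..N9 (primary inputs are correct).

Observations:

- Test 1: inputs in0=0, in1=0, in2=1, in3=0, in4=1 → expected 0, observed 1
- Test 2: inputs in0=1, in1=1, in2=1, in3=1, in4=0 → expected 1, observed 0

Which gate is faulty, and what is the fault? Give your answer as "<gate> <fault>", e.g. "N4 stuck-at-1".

Fault-free values for test 1 (in0=0, in1=0, in2=1, in3=0, in4=1): N0=1, N1=0, N2=0, N3=1, N4=1, N5=1, N6=0, N7=0, N8=0, N9=0, giving Y=0. Observed 1.
Test 1: faults giving observed 1 are {N0 stuck-at-0, N2 stuck-at-1, N4 stuck-at-0, N5 stuck-at-0, N6 stuck-at-1, N7 stuck-at-1, N8 stuck-at-1, N9 stuck-at-1}.
Test 2 (in0=1, in1=1, in2=1, in3=1, in4=0): fault-free N0=1, N1=1, N2=1, N3=0, N4=1, N5=1, N6=0, N7=0, N8=1, N9=1 → 1; observed 0. Eliminates N0 stuck-at-0, N2 stuck-at-1, N4 stuck-at-0, N5 stuck-at-0, N6 stuck-at-1, N8 stuck-at-1, N9 stuck-at-1.
Only N7 stuck-at-1 is consistent with every test.

N7 stuck-at-1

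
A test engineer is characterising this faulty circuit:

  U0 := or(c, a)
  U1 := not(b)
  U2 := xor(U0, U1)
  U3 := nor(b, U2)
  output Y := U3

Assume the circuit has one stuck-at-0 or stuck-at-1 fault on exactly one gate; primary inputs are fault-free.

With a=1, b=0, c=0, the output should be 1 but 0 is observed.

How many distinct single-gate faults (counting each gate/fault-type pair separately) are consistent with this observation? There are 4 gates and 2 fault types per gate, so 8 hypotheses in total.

Fault-free: U0=1, U1=1, U2=0, U3=1 → 1. Observed 0.
  U0 stuck-at-0: output 0 ✓
  U0 stuck-at-1: output 1 ✗
  U1 stuck-at-0: output 0 ✓
  U1 stuck-at-1: output 1 ✗
  U2 stuck-at-0: output 1 ✗
  U2 stuck-at-1: output 0 ✓
  U3 stuck-at-0: output 0 ✓
  U3 stuck-at-1: output 1 ✗
Consistent faults: {U0 stuck-at-0, U1 stuck-at-0, U2 stuck-at-1, U3 stuck-at-0} — 4 in all.

4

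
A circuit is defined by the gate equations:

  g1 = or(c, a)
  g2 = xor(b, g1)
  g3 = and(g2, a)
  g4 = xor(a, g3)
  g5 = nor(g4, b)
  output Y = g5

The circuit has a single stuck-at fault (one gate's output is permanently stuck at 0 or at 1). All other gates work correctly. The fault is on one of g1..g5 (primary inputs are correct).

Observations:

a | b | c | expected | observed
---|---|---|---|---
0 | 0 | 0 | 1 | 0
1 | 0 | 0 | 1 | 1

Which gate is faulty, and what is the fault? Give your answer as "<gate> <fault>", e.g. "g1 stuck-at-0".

g3 stuck-at-1

Fault-free values for test 1 (a=0, b=0, c=0): g1=0, g2=0, g3=0, g4=0, g5=1, giving Y=1. Observed 0.
Test 1: faults giving observed 0 are {g3 stuck-at-1, g4 stuck-at-1, g5 stuck-at-0}.
Test 2 (a=1, b=0, c=0): fault-free g1=1, g2=1, g3=1, g4=0, g5=1 → 1; observed 1. Eliminates g4 stuck-at-1, g5 stuck-at-0.
Only g3 stuck-at-1 is consistent with every test.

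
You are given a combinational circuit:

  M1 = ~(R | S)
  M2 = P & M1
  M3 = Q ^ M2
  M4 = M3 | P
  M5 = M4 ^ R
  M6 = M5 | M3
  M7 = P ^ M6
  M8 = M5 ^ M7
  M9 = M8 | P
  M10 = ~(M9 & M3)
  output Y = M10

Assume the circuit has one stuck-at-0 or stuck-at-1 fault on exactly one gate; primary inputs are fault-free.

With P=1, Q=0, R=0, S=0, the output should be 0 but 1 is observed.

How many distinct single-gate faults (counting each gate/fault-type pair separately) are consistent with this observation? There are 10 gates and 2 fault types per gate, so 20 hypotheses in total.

Fault-free: M1=1, M2=1, M3=1, M4=1, M5=1, M6=1, M7=0, M8=1, M9=1, M10=0 → 0. Observed 1.
  M1: stuck-at-0 ✓; others ✗
  M2: stuck-at-0 ✓; others ✗
  M3: stuck-at-0 ✓; others ✗
  M4: none of the 2 fault types match ✗
  M5: none of the 2 fault types match ✗
  M6: none of the 2 fault types match ✗
  M7: none of the 2 fault types match ✗
  M8: none of the 2 fault types match ✗
  M9: stuck-at-0 ✓; others ✗
  M10: stuck-at-1 ✓; others ✗
Consistent faults: {M1 stuck-at-0, M2 stuck-at-0, M3 stuck-at-0, M9 stuck-at-0, M10 stuck-at-1} — 5 in all.

5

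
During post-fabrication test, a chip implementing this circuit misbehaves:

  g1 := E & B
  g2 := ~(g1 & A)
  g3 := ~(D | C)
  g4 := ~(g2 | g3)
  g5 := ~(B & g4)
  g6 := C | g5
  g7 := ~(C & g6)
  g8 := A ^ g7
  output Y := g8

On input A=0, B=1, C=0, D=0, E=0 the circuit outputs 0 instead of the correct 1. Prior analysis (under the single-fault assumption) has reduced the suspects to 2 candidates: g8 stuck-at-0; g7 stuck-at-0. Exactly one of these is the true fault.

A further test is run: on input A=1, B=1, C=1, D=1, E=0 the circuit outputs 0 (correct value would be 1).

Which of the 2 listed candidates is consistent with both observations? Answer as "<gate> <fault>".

g8 stuck-at-0

Evaluate each candidate on input A=1, B=1, C=1, D=1, E=0:
  g8 stuck-at-0: g1=0, g2=1, g3=0, g4=0, g5=1, g6=1, g7=0, g8=0 [stuck-at-0] → 0 — matches
  g7 stuck-at-0: g1=0, g2=1, g3=0, g4=0, g5=1, g6=1, g7=0 [stuck-at-0], g8=1 → 1 — eliminated
Only g8 stuck-at-0 reproduces the observed 0.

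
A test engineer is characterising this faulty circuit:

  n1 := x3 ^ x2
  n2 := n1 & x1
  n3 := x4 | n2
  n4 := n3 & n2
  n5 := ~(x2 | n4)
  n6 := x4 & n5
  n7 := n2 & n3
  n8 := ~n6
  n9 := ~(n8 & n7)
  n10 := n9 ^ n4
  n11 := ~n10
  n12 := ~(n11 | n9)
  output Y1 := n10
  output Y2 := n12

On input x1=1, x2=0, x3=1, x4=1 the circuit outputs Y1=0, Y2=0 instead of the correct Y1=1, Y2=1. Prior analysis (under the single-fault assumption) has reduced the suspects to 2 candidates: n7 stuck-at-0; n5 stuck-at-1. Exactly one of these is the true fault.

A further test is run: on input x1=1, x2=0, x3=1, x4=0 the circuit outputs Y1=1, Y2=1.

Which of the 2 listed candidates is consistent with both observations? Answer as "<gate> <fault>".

Evaluate each candidate on input x1=1, x2=0, x3=1, x4=0:
  n7 stuck-at-0: n1=1, n2=1, n3=1, n4=1, n5=0, n6=0, n7=0 [stuck-at-0], n8=1, n9=1, n10=0, n11=1, n12=0 → Y1=0, Y2=0 — eliminated
  n5 stuck-at-1: n1=1, n2=1, n3=1, n4=1, n5=1 [stuck-at-1], n6=0, n7=1, n8=1, n9=0, n10=1, n11=0, n12=1 → Y1=1, Y2=1 — matches
Only n5 stuck-at-1 reproduces the observed Y1=1, Y2=1.

n5 stuck-at-1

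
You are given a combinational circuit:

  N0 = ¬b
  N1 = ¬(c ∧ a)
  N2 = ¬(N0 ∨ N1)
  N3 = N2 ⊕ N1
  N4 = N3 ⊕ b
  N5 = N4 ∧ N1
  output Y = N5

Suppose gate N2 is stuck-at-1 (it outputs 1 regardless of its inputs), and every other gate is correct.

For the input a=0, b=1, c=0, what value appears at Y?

1

Propagate with N2 forced: N0=0, N1=1, N2=1 [stuck-at-1], N3=0, N4=1, N5=1.
So Y = 1. (Without the fault it would be 0.)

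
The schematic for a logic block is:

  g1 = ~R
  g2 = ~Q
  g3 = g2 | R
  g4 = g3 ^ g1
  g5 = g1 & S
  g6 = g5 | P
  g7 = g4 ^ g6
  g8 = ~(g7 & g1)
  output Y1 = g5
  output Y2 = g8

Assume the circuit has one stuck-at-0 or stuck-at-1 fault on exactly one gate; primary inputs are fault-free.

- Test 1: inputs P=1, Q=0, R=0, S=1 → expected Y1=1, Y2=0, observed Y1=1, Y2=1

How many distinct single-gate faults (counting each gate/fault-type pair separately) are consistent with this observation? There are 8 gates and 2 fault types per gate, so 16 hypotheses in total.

Fault-free: g1=1, g2=1, g3=1, g4=0, g5=1, g6=1, g7=1, g8=0 → Y1=1, Y2=0. Observed Y1=1, Y2=1.
  g1: none of the 2 fault types match ✗
  g2: stuck-at-0 ✓; others ✗
  g3: stuck-at-0 ✓; others ✗
  g4: stuck-at-1 ✓; others ✗
  g5: none of the 2 fault types match ✗
  g6: stuck-at-0 ✓; others ✗
  g7: stuck-at-0 ✓; others ✗
  g8: stuck-at-1 ✓; others ✗
Consistent faults: {g2 stuck-at-0, g3 stuck-at-0, g4 stuck-at-1, g6 stuck-at-0, g7 stuck-at-0, g8 stuck-at-1} — 6 in all.

6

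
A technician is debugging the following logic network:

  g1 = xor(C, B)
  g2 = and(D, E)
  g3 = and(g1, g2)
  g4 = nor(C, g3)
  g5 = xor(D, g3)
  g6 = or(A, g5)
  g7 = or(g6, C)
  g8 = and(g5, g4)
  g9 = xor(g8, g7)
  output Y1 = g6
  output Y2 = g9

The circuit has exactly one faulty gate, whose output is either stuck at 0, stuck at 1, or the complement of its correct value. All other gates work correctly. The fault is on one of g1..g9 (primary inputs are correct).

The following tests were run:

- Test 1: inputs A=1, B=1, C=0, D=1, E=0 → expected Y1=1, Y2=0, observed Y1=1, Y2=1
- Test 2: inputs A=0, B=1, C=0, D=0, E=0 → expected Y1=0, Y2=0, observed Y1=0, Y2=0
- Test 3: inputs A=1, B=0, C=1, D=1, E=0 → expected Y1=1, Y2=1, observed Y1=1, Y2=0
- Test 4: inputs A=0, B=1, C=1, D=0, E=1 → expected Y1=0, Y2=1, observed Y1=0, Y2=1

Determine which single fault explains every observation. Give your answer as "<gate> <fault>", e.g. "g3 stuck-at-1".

Fault-free values for test 1 (A=1, B=1, C=0, D=1, E=0): g1=1, g2=0, g3=0, g4=1, g5=1, g6=1, g7=1, g8=1, g9=0, giving Y1=1, Y2=0. Observed Y1=1, Y2=1.
Test 1: faults giving observed Y1=1, Y2=1 are {g2 stuck-at-1, g2 inverted output, g3 stuck-at-1, g3 inverted output, g4 stuck-at-0, g4 inverted output, g5 stuck-at-0, g5 inverted output, g7 stuck-at-0, g7 inverted output, g8 stuck-at-0, g8 inverted output, g9 stuck-at-1, g9 inverted output}.
Test 2 (A=0, B=1, C=0, D=0, E=0): fault-free g1=1, g2=0, g3=0, g4=1, g5=0, g6=0, g7=0, g8=0, g9=0 → Y1=0, Y2=0; observed Y1=0, Y2=0. Eliminates g2 stuck-at-1, g2 inverted output, g3 stuck-at-1, g3 inverted output, g5 inverted output, g7 inverted output, g8 inverted output, g9 stuck-at-1, g9 inverted output.
Test 3 (A=1, B=0, C=1, D=1, E=0): fault-free g1=1, g2=0, g3=0, g4=0, g5=1, g6=1, g7=1, g8=0, g9=1 → Y1=1, Y2=1; observed Y1=1, Y2=0. Eliminates g4 stuck-at-0, g5 stuck-at-0, g8 stuck-at-0.
Test 4 (A=0, B=1, C=1, D=0, E=1): fault-free g1=0, g2=0, g3=0, g4=0, g5=0, g6=0, g7=1, g8=0, g9=1 → Y1=0, Y2=1; observed Y1=0, Y2=1. Eliminates g7 stuck-at-0.
Only g4 inverted output is consistent with every test.

g4 inverted output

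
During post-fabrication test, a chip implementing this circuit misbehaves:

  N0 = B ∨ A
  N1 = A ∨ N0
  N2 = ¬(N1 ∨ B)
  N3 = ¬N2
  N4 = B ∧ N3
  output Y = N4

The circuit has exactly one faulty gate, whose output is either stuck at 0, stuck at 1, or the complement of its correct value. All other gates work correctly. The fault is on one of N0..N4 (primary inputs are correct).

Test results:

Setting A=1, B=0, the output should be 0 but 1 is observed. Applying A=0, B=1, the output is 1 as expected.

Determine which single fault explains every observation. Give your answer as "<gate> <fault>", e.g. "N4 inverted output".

N4 stuck-at-1

Fault-free values for test 1 (A=1, B=0): N0=1, N1=1, N2=0, N3=1, N4=0, giving Y=0. Observed 1.
Test 1: faults giving observed 1 are {N4 stuck-at-1, N4 inverted output}.
Test 2 (A=0, B=1): fault-free N0=1, N1=1, N2=0, N3=1, N4=1 → 1; observed 1. Eliminates N4 inverted output.
Only N4 stuck-at-1 is consistent with every test.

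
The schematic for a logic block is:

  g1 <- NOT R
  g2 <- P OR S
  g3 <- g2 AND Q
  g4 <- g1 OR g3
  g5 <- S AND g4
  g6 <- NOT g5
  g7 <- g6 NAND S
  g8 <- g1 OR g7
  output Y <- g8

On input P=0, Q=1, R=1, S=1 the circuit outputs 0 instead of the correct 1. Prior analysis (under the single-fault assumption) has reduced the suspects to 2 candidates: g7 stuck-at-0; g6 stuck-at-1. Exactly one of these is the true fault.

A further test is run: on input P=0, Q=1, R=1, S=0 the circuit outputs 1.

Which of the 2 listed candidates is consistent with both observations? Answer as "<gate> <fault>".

g6 stuck-at-1

Evaluate each candidate on input P=0, Q=1, R=1, S=0:
  g7 stuck-at-0: g1=0, g2=0, g3=0, g4=0, g5=0, g6=1, g7=0 [stuck-at-0], g8=0 → 0 — eliminated
  g6 stuck-at-1: g1=0, g2=0, g3=0, g4=0, g5=0, g6=1 [stuck-at-1], g7=1, g8=1 → 1 — matches
Only g6 stuck-at-1 reproduces the observed 1.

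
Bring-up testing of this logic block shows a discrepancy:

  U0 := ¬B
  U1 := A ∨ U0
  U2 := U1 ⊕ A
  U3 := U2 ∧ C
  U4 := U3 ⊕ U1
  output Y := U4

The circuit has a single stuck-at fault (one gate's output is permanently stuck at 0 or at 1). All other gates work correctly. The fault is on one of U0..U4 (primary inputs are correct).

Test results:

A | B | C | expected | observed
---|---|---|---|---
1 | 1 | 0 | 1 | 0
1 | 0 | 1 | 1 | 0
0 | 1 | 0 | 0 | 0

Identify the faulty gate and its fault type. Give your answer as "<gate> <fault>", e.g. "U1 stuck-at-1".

Fault-free values for test 1 (A=1, B=1, C=0): U0=0, U1=1, U2=0, U3=0, U4=1, giving Y=1. Observed 0.
Test 1: faults giving observed 0 are {U1 stuck-at-0, U3 stuck-at-1, U4 stuck-at-0}.
Test 2 (A=1, B=0, C=1): fault-free U0=1, U1=1, U2=0, U3=0, U4=1 → 1; observed 0. Eliminates U1 stuck-at-0.
Test 3 (A=0, B=1, C=0): fault-free U0=0, U1=0, U2=0, U3=0, U4=0 → 0; observed 0. Eliminates U3 stuck-at-1.
Only U4 stuck-at-0 is consistent with every test.

U4 stuck-at-0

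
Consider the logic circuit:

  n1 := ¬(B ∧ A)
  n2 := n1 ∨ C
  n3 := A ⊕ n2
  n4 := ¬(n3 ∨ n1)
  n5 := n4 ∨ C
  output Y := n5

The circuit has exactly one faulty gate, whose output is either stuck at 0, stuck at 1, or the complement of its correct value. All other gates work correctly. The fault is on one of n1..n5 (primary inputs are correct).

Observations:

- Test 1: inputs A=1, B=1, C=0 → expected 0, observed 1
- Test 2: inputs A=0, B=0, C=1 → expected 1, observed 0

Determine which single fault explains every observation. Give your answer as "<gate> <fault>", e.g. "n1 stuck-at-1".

Fault-free values for test 1 (A=1, B=1, C=0): n1=0, n2=0, n3=1, n4=0, n5=0, giving Y=0. Observed 1.
Test 1: faults giving observed 1 are {n2 stuck-at-1, n2 inverted output, n3 stuck-at-0, n3 inverted output, n4 stuck-at-1, n4 inverted output, n5 stuck-at-1, n5 inverted output}.
Test 2 (A=0, B=0, C=1): fault-free n1=1, n2=1, n3=1, n4=0, n5=1 → 1; observed 0. Eliminates n2 stuck-at-1, n2 inverted output, n3 stuck-at-0, n3 inverted output, n4 stuck-at-1, n4 inverted output, n5 stuck-at-1.
Only n5 inverted output is consistent with every test.

n5 inverted output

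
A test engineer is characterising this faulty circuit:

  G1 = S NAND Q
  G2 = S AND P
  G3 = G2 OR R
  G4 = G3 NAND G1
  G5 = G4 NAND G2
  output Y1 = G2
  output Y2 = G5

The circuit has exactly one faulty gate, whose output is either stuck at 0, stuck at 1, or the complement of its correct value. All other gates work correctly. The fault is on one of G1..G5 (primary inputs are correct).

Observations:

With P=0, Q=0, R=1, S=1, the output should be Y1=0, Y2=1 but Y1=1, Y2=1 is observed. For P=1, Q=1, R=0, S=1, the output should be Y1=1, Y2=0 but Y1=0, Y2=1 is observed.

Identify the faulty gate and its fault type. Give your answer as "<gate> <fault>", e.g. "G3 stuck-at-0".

G2 inverted output

Fault-free values for test 1 (P=0, Q=0, R=1, S=1): G1=1, G2=0, G3=1, G4=0, G5=1, giving Y1=0, Y2=1. Observed Y1=1, Y2=1.
Test 1: faults giving observed Y1=1, Y2=1 are {G2 stuck-at-1, G2 inverted output}.
Test 2 (P=1, Q=1, R=0, S=1): fault-free G1=0, G2=1, G3=1, G4=1, G5=0 → Y1=1, Y2=0; observed Y1=0, Y2=1. Eliminates G2 stuck-at-1.
Only G2 inverted output is consistent with every test.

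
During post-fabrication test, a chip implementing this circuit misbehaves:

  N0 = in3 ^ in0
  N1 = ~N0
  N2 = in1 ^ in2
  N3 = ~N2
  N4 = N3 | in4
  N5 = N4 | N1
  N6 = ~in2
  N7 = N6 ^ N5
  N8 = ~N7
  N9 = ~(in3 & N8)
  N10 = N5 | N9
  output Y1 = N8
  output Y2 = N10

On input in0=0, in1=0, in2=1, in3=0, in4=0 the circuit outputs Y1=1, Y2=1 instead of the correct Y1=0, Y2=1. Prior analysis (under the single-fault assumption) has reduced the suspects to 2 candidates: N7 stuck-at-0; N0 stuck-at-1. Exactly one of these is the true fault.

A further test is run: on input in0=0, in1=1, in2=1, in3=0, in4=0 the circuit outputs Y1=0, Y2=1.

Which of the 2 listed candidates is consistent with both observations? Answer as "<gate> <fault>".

N0 stuck-at-1

Evaluate each candidate on input in0=0, in1=1, in2=1, in3=0, in4=0:
  N7 stuck-at-0: N0=0, N1=1, N2=0, N3=1, N4=1, N5=1, N6=0, N7=0 [stuck-at-0], N8=1, N9=1, N10=1 → Y1=1, Y2=1 — eliminated
  N0 stuck-at-1: N0=1 [stuck-at-1], N1=0, N2=0, N3=1, N4=1, N5=1, N6=0, N7=1, N8=0, N9=1, N10=1 → Y1=0, Y2=1 — matches
Only N0 stuck-at-1 reproduces the observed Y1=0, Y2=1.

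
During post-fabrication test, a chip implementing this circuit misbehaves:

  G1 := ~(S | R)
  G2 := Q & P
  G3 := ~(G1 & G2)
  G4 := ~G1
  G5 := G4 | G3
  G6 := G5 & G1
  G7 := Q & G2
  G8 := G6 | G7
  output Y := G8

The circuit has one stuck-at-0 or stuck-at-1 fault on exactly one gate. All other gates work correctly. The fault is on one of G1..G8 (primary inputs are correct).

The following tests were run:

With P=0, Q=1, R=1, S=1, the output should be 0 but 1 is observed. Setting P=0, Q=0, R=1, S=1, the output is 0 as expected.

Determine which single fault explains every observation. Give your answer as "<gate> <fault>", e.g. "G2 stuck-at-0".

Fault-free values for test 1 (P=0, Q=1, R=1, S=1): G1=0, G2=0, G3=1, G4=1, G5=1, G6=0, G7=0, G8=0, giving Y=0. Observed 1.
Test 1: faults giving observed 1 are {G1 stuck-at-1, G2 stuck-at-1, G6 stuck-at-1, G7 stuck-at-1, G8 stuck-at-1}.
Test 2 (P=0, Q=0, R=1, S=1): fault-free G1=0, G2=0, G3=1, G4=1, G5=1, G6=0, G7=0, G8=0 → 0; observed 0. Eliminates G1 stuck-at-1, G6 stuck-at-1, G7 stuck-at-1, G8 stuck-at-1.
Only G2 stuck-at-1 is consistent with every test.

G2 stuck-at-1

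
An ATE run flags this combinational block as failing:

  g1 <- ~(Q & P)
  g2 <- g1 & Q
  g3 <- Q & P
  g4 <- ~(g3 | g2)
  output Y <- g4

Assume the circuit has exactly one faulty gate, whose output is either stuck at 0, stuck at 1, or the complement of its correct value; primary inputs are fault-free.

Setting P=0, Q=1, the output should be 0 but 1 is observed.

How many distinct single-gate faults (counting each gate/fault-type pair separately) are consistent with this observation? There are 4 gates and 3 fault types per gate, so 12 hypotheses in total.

Fault-free: g1=1, g2=1, g3=0, g4=0 → 0. Observed 1.
  g1 stuck-at-0: output 1 ✓
  g1 stuck-at-1: output 0 ✗
  g1 inverted output: output 1 ✓
  g2 stuck-at-0: output 1 ✓
  g2 stuck-at-1: output 0 ✗
  g2 inverted output: output 1 ✓
  g3 stuck-at-0: output 0 ✗
  g3 stuck-at-1: output 0 ✗
  g3 inverted output: output 0 ✗
  g4 stuck-at-0: output 0 ✗
  g4 stuck-at-1: output 1 ✓
  g4 inverted output: output 1 ✓
Consistent faults: {g1 stuck-at-0, g1 inverted output, g2 stuck-at-0, g2 inverted output, g4 stuck-at-1, g4 inverted output} — 6 in all.

6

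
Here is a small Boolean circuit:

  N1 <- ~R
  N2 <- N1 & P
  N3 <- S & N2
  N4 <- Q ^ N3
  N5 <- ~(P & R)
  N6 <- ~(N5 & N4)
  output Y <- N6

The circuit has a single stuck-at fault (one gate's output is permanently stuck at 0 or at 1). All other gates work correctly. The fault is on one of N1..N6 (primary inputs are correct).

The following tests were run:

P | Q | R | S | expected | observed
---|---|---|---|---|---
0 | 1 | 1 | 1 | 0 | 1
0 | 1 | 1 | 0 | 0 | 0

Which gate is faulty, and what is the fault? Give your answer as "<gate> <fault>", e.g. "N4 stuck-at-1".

N2 stuck-at-1

Fault-free values for test 1 (P=0, Q=1, R=1, S=1): N1=0, N2=0, N3=0, N4=1, N5=1, N6=0, giving Y=0. Observed 1.
Test 1: faults giving observed 1 are {N2 stuck-at-1, N3 stuck-at-1, N4 stuck-at-0, N5 stuck-at-0, N6 stuck-at-1}.
Test 2 (P=0, Q=1, R=1, S=0): fault-free N1=0, N2=0, N3=0, N4=1, N5=1, N6=0 → 0; observed 0. Eliminates N3 stuck-at-1, N4 stuck-at-0, N5 stuck-at-0, N6 stuck-at-1.
Only N2 stuck-at-1 is consistent with every test.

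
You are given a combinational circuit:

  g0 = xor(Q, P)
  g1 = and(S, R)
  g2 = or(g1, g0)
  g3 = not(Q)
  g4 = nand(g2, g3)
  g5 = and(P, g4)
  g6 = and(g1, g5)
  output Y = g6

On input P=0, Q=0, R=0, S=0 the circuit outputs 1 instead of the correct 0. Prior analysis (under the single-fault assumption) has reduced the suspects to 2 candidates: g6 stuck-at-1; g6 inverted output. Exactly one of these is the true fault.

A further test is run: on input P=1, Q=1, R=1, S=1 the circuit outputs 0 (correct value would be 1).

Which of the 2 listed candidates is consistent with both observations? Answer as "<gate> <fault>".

g6 inverted output

Evaluate each candidate on input P=1, Q=1, R=1, S=1:
  g6 stuck-at-1: g0=0, g1=1, g2=1, g3=0, g4=1, g5=1, g6=1 [stuck-at-1] → 1 — eliminated
  g6 inverted output: g0=0, g1=1, g2=1, g3=0, g4=1, g5=1, g6=0 [inverted output] → 0 — matches
Only g6 inverted output reproduces the observed 0.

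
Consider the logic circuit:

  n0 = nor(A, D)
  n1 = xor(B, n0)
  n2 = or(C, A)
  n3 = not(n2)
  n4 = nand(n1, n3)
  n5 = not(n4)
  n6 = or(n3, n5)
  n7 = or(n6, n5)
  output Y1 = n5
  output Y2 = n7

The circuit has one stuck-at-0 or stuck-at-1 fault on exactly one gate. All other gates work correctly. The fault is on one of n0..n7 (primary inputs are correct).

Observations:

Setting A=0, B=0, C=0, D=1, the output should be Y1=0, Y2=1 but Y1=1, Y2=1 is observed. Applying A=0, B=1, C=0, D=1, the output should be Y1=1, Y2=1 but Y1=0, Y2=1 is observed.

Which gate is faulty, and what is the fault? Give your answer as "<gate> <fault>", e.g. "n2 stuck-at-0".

n0 stuck-at-1

Fault-free values for test 1 (A=0, B=0, C=0, D=1): n0=0, n1=0, n2=0, n3=1, n4=1, n5=0, n6=1, n7=1, giving Y1=0, Y2=1. Observed Y1=1, Y2=1.
Test 1: faults giving observed Y1=1, Y2=1 are {n0 stuck-at-1, n1 stuck-at-1, n4 stuck-at-0, n5 stuck-at-1}.
Test 2 (A=0, B=1, C=0, D=1): fault-free n0=0, n1=1, n2=0, n3=1, n4=0, n5=1, n6=1, n7=1 → Y1=1, Y2=1; observed Y1=0, Y2=1. Eliminates n1 stuck-at-1, n4 stuck-at-0, n5 stuck-at-1.
Only n0 stuck-at-1 is consistent with every test.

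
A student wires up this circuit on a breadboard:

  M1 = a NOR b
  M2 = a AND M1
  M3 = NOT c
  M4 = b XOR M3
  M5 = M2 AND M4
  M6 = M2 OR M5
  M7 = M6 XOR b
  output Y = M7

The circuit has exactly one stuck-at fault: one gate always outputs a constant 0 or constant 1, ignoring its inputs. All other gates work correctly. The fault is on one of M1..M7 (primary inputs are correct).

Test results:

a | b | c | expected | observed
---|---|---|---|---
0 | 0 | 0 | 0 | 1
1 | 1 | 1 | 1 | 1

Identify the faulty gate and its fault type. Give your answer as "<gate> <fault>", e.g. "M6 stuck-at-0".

Fault-free values for test 1 (a=0, b=0, c=0): M1=1, M2=0, M3=1, M4=1, M5=0, M6=0, M7=0, giving Y=0. Observed 1.
Test 1: faults giving observed 1 are {M2 stuck-at-1, M5 stuck-at-1, M6 stuck-at-1, M7 stuck-at-1}.
Test 2 (a=1, b=1, c=1): fault-free M1=0, M2=0, M3=0, M4=1, M5=0, M6=0, M7=1 → 1; observed 1. Eliminates M2 stuck-at-1, M5 stuck-at-1, M6 stuck-at-1.
Only M7 stuck-at-1 is consistent with every test.

M7 stuck-at-1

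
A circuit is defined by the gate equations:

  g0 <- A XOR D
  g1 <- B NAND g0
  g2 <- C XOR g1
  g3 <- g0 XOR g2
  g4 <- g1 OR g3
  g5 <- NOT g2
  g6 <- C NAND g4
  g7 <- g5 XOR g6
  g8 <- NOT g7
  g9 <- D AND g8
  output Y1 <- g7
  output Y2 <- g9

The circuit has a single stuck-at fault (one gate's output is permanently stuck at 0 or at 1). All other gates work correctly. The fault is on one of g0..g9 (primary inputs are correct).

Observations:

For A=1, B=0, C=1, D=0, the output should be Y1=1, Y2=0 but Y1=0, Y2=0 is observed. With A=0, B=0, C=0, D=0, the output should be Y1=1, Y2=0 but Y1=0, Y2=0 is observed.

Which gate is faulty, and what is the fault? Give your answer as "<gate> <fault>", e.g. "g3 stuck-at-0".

g7 stuck-at-0

Fault-free values for test 1 (A=1, B=0, C=1, D=0): g0=1, g1=1, g2=0, g3=1, g4=1, g5=1, g6=0, g7=1, g8=0, g9=0, giving Y1=1, Y2=0. Observed Y1=0, Y2=0.
Test 1: faults giving observed Y1=0, Y2=0 are {g2 stuck-at-1, g4 stuck-at-0, g5 stuck-at-0, g6 stuck-at-1, g7 stuck-at-0}.
Test 2 (A=0, B=0, C=0, D=0): fault-free g0=0, g1=1, g2=1, g3=1, g4=1, g5=0, g6=1, g7=1, g8=0, g9=0 → Y1=1, Y2=0; observed Y1=0, Y2=0. Eliminates g2 stuck-at-1, g4 stuck-at-0, g5 stuck-at-0, g6 stuck-at-1.
Only g7 stuck-at-0 is consistent with every test.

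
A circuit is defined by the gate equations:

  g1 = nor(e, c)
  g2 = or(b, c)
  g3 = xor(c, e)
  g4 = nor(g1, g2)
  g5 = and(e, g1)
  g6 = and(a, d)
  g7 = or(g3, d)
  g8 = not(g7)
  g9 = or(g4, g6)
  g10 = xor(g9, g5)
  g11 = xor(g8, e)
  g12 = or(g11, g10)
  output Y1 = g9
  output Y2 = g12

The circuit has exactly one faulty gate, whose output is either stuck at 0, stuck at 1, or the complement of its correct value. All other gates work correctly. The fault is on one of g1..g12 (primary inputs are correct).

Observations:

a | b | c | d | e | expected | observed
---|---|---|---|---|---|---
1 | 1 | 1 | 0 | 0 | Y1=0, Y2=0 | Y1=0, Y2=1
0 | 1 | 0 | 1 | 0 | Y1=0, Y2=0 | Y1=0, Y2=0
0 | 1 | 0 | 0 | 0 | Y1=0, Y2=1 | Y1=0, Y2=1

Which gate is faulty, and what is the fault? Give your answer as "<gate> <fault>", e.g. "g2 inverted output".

Fault-free values for test 1 (a=1, b=1, c=1, d=0, e=0): g1=0, g2=1, g3=1, g4=0, g5=0, g6=0, g7=1, g8=0, g9=0, g10=0, g11=0, g12=0, giving Y1=0, Y2=0. Observed Y1=0, Y2=1.
Test 1: faults giving observed Y1=0, Y2=1 are {g3 stuck-at-0, g3 inverted output, g5 stuck-at-1, g5 inverted output, g7 stuck-at-0, g7 inverted output, g8 stuck-at-1, g8 inverted output, g10 stuck-at-1, g10 inverted output, g11 stuck-at-1, g11 inverted output, g12 stuck-at-1, g12 inverted output}.
Test 2 (a=0, b=1, c=0, d=1, e=0): fault-free g1=1, g2=1, g3=0, g4=0, g5=0, g6=0, g7=1, g8=0, g9=0, g10=0, g11=0, g12=0 → Y1=0, Y2=0; observed Y1=0, Y2=0. Eliminates g5 stuck-at-1, g5 inverted output, g7 stuck-at-0, g7 inverted output, g8 stuck-at-1, g8 inverted output, g10 stuck-at-1, g10 inverted output, g11 stuck-at-1, g11 inverted output, g12 stuck-at-1, g12 inverted output.
Test 3 (a=0, b=1, c=0, d=0, e=0): fault-free g1=1, g2=1, g3=0, g4=0, g5=0, g6=0, g7=0, g8=1, g9=0, g10=0, g11=1, g12=1 → Y1=0, Y2=1; observed Y1=0, Y2=1. Eliminates g3 inverted output.
Only g3 stuck-at-0 is consistent with every test.

g3 stuck-at-0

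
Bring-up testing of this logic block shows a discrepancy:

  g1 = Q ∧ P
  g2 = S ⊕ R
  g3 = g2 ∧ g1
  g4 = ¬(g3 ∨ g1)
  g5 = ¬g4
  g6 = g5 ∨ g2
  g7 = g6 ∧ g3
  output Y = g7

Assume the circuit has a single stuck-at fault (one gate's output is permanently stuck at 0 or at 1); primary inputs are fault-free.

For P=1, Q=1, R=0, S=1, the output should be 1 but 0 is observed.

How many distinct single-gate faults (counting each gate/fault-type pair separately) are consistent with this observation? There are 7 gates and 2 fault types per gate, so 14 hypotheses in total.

Fault-free: g1=1, g2=1, g3=1, g4=0, g5=1, g6=1, g7=1 → 1. Observed 0.
  g1 stuck-at-0: output 0 ✓
  g1 stuck-at-1: output 1 ✗
  g2 stuck-at-0: output 0 ✓
  g2 stuck-at-1: output 1 ✗
  g3 stuck-at-0: output 0 ✓
  g3 stuck-at-1: output 1 ✗
  g4 stuck-at-0: output 1 ✗
  g4 stuck-at-1: output 1 ✗
  g5 stuck-at-0: output 1 ✗
  g5 stuck-at-1: output 1 ✗
  g6 stuck-at-0: output 0 ✓
  g6 stuck-at-1: output 1 ✗
  g7 stuck-at-0: output 0 ✓
  g7 stuck-at-1: output 1 ✗
Consistent faults: {g1 stuck-at-0, g2 stuck-at-0, g3 stuck-at-0, g6 stuck-at-0, g7 stuck-at-0} — 5 in all.

5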